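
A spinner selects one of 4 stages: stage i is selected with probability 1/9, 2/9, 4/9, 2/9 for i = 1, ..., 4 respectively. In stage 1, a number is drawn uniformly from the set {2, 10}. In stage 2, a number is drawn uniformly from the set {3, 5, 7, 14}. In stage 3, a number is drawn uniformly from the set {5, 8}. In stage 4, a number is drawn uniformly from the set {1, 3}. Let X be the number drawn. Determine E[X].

101/18

E[X | stage 1] = (2+10)/2 = 6.
E[X | stage 2] = (3+5+7+14)/4 = 29/4.
E[X | stage 3] = (5+8)/2 = 13/2.
E[X | stage 4] = (1+3)/2 = 2.
By the law of total expectation,
E[X] = (1/9)·(6) + (2/9)·(29/4) + (4/9)·(13/2) + (2/9)·(2) = 101/18.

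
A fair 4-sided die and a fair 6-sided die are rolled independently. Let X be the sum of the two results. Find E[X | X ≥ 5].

62/9

P(X ≥ 5) = 3/4.
Σ over the event: 5·1/6 + 6·1/6 + 7·1/6 + 8·1/8 + 9·1/12 + 10·1/24 = 31/6.
E[X | X ≥ 5] = (31/6) / (3/4) = 62/9.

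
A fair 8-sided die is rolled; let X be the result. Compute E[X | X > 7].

Given X > 7, X is equally likely to be any of {8}.
E[X | X > 7] = (8) / 1 = 8.

8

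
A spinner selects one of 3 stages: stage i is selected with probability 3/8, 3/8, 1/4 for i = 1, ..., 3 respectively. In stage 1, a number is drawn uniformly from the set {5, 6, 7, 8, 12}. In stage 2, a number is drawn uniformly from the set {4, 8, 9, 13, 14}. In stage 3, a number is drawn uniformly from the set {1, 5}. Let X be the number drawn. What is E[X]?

36/5

E[X | stage 1] = (5+6+7+8+12)/5 = 38/5.
E[X | stage 2] = (4+8+9+13+14)/5 = 48/5.
E[X | stage 3] = (1+5)/2 = 3.
By the law of total expectation,
E[X] = (3/8)·(38/5) + (3/8)·(48/5) + (1/4)·(3) = 36/5.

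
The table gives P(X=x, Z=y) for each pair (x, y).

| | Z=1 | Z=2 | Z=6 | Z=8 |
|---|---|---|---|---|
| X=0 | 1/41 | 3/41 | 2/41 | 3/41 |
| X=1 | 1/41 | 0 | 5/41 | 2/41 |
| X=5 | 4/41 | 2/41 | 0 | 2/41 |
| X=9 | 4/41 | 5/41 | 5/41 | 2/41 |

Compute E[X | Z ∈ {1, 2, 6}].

P(Z ∈ {1, 2, 6}) = 32/41.
Summing X·P(X=x,Z=y) over the conditioning event gives 162/41.
E[X | Z ∈ {1, 2, 6}] = (162/41) / (32/41) = 81/16.

81/16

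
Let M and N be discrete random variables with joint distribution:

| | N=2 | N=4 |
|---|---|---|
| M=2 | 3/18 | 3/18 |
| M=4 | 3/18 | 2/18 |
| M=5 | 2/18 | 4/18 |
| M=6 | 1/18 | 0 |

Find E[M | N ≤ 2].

34/9

P(N ≤ 2) = 1/2.
Summing M·P(M=x,N=y) over the conditioning event gives 17/9.
E[M | N ≤ 2] = (17/9) / (1/2) = 34/9.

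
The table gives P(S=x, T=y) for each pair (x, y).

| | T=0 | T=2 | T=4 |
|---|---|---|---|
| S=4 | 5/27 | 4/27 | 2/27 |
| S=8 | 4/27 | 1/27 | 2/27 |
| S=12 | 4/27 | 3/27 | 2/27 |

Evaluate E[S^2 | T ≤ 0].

912/13

P(T ≤ 0) = 13/27.
Σ S^2·P over the event = 16·(5/27) + 64·(4/27) + 144·(4/27) = 304/9.
E[S^2 | T ≤ 0] = (304/9) / (13/27) = 912/13.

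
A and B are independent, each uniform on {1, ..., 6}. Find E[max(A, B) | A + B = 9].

11/2

P(A + B = 9) = 1/9.
Summing max(A,B)·P(x,y) over outcomes with A + B = 9 gives 11/18.
E[max(A, B) | A + B = 9] = (11/18) / (1/9) = 11/2.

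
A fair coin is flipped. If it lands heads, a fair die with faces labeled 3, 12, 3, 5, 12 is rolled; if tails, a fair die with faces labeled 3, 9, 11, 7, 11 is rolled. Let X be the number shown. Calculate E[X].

E[X | heads] = (3+12+3+5+12)/5 = 7.
E[X | tails] = (3+9+11+7+11)/5 = 41/5.
E[X] = (1/2)·(7) + (1/2)·(41/5) = 38/5.

38/5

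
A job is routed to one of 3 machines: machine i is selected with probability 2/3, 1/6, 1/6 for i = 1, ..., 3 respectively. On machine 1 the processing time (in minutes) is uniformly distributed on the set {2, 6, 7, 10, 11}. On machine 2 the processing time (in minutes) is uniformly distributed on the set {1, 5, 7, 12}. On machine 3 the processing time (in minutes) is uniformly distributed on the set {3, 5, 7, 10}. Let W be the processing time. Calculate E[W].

413/60

E[W | machine 1] = (2+6+7+10+11)/5 = 36/5.
E[W | machine 2] = (1+5+7+12)/4 = 25/4.
E[W | machine 3] = (3+5+7+10)/4 = 25/4.
By the law of total expectation,
E[W] = (2/3)·(36/5) + (1/6)·(25/4) + (1/6)·(25/4) = 413/60.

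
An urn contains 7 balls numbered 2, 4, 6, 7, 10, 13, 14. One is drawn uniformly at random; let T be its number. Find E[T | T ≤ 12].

P(T ≤ 12) = 5/7.
Σ over the event: 2·1/7 + 4·1/7 + 6·1/7 + 7·1/7 + 10·1/7 = 29/7.
E[T | T ≤ 12] = (29/7) / (5/7) = 29/5.

29/5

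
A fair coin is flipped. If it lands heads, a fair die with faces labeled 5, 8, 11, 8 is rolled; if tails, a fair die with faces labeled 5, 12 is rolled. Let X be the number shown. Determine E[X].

33/4

E[X | heads] = (5+8+11+8)/4 = 8.
E[X | tails] = (5+12)/2 = 17/2.
E[X] = (1/2)·(8) + (1/2)·(17/2) = 33/4.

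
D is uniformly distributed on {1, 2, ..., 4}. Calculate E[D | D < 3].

Given D < 3, D is equally likely to be any of {1, 2}.
E[D | D < 3] = (1 + 2) / 2 = 3/2.

3/2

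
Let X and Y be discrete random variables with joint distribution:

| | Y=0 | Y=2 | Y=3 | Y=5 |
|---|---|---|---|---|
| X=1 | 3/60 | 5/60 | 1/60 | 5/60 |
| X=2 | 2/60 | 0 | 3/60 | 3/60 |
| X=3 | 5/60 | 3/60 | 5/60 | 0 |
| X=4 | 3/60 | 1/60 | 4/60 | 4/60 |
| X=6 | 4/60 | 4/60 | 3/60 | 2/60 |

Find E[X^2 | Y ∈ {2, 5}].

P(Y ∈ {2, 5}) = 9/20.
Summing X^2·P(X=x,Y=y) over the conditioning event gives 23/4.
E[X^2 | Y ∈ {2, 5}] = (23/4) / (9/20) = 115/9.

115/9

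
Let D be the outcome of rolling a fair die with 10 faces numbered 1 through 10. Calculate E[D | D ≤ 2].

Given D ≤ 2, D is equally likely to be any of {1, 2}.
E[D | D ≤ 2] = (1 + 2) / 2 = 3/2.

3/2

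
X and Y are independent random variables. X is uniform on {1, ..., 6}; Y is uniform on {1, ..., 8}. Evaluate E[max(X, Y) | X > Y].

P(X > Y) = 5/16.
Summing max(X,Y)·P(x,y) over outcomes with X > Y gives 35/24.
E[max(X, Y) | X > Y] = (35/24) / (5/16) = 14/3.

14/3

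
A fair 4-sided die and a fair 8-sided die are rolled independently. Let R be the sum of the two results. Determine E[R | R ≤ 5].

4

P(R ≤ 5) = 5/16.
Σ over the event: 2·1/32 + 3·1/16 + 4·3/32 + 5·1/8 = 5/4.
E[R | R ≤ 5] = (5/4) / (5/16) = 4.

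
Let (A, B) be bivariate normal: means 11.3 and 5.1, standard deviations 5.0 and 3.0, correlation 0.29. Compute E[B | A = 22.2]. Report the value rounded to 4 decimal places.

E[B | A=x] = μ_B + ρ(σ_B/σ_A)(x − μ_A) for jointly normal variables.
E[B | A=22.2] = 5.1 + (0.29)·(3.0/5.0)·(22.2 − (11.3)) = 5.1 + (0.174)·(10.9) = 6.9966.

6.9966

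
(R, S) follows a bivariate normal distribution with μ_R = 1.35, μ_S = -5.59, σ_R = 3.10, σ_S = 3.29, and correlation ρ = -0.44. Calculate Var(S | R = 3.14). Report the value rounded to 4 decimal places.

8.7286

For a bivariate normal, Var(S | R=x) = σ_S²(1 − ρ²).
Var(S | R=3.14) = (3.29)²·(1 − (-0.44)²) = 10.8241·0.8064 = 8.7286.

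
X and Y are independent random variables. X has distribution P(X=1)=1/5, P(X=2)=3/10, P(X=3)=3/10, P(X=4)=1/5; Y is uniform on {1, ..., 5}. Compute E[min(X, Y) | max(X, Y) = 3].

13/7

P(max(X, Y) = 3) = 7/25.
Summing min(X,Y)·P(x,y) over outcomes with max(X, Y) = 3 gives 13/25.
E[min(X, Y) | max(X, Y) = 3] = (13/25) / (7/25) = 13/7.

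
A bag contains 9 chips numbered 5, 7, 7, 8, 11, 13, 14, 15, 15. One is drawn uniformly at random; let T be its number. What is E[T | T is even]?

P(T is even) = 2/9.
Σ over the event: 8·1/9 + 14·1/9 = 22/9.
E[T | T is even] = (22/9) / (2/9) = 11.

11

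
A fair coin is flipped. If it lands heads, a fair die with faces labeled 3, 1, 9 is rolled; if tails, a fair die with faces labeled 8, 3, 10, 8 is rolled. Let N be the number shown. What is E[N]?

139/24

E[N | heads] = (3+1+9)/3 = 13/3.
E[N | tails] = (8+3+10+8)/4 = 29/4.
By the law of total expectation,
E[N] = (1/2)·(13/3) + (1/2)·(29/4) = 139/24.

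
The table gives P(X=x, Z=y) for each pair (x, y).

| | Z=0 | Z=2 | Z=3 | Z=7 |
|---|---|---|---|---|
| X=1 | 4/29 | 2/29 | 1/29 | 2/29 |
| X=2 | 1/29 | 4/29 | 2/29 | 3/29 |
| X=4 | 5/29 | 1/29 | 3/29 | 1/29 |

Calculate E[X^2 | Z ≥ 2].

121/19

P(Z ≥ 2) = 19/29.
Summing X^2·P(X=x,Z=y) over the conditioning event gives 121/29.
E[X^2 | Z ≥ 2] = (121/29) / (19/29) = 121/19.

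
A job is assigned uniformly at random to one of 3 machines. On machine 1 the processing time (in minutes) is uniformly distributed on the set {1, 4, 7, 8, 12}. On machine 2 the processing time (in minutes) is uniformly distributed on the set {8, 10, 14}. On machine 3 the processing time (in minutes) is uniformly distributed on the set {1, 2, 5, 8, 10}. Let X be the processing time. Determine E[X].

E[X | machine 1] = (1+4+7+8+12)/5 = 32/5.
E[X | machine 2] = (8+10+14)/3 = 32/3.
E[X | machine 3] = (1+2+5+8+10)/5 = 26/5.
E[X] = (1/3)·(32/5) + (1/3)·(32/3) + (1/3)·(26/5) = 334/45.

334/45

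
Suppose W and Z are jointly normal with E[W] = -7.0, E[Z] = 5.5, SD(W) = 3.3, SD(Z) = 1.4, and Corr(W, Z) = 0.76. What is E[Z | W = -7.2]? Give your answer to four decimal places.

The regression of Z on W has slope ρ·σ_Z/σ_W and passes through (μ_W, μ_Z).
E[Z | W=-7.2] = 5.5 + (0.76)·(1.4/3.3)·(-7.2 − (-7.0)) = 5.5 + (0.32242)·(-0.2) = 5.4355.

5.4355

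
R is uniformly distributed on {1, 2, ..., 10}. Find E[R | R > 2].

13/2

Given R > 2, R is equally likely to be any of {3, 4, 5, 6, 7, 8, 9, 10}.
E[R | R > 2] = (3 + 4 + 5 + 6 + 7 + 8 + 9 + 10) / 8 = 13/2.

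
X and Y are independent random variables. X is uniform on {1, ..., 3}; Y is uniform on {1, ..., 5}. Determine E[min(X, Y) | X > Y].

4/3

Outcomes with X > Y: (2,1), (3,1), (3,2), each with probability 1/15.
E[min(X, Y) | X > Y] = (1 + 1 + 2) / 3 = 4/3.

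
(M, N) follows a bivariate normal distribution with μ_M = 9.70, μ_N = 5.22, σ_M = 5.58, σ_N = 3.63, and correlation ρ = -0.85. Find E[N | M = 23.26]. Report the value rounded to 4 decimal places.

-2.2781

The regression of N on M has slope ρ·σ_N/σ_M and passes through (μ_M, μ_N).
E[N | M=23.26] = 5.22 + (-0.85)·(3.63/5.58)·(23.26 − (9.70)) = 5.22 + (-0.55296)·(13.56) = -2.2781.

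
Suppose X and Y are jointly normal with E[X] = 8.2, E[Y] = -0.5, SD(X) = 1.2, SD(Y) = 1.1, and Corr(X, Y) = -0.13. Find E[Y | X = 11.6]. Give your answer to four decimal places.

-0.9052

E[Y | X=x] = μ_Y + ρ(σ_Y/σ_X)(x − μ_X) for jointly normal variables.
E[Y | X=11.6] = -0.5 + (-0.13)·(1.1/1.2)·(11.6 − (8.2)) = -0.5 + (-0.11917)·(3.4) = -0.9052.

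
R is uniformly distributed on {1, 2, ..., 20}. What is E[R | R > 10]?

31/2

Given R > 10, R is equally likely to be any of {11, 12, 13, 14, 15, 16, 17, 18, 19, 20}.
E[R | R > 10] = (11 + 12 + 13 + 14 + 15 + 16 + 17 + 18 + 19 + 20) / 10 = 31/2.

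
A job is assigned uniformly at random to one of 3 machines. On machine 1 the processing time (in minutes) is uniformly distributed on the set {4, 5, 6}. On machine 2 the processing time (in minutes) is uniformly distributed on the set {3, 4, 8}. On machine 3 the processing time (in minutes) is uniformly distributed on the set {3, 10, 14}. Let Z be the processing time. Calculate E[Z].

19/3

E[Z | machine 1] = (4+5+6)/3 = 5.
E[Z | machine 2] = (3+4+8)/3 = 5.
E[Z | machine 3] = (3+10+14)/3 = 9.
By the law of total expectation,
E[Z] = (1/3)·(5) + (1/3)·(5) + (1/3)·(9) = 19/3.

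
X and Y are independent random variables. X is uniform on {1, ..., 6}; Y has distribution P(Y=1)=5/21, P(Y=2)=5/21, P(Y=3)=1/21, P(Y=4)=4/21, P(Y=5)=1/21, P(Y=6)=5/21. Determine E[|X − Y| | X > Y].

P(X > Y) = 19/42.
Summing |X−Y|·P(x,y) over outcomes with X > Y gives 8/7.
E[|X − Y| | X > Y] = (8/7) / (19/42) = 48/19.

48/19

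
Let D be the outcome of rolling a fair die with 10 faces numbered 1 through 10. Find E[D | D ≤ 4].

Given D ≤ 4, D is equally likely to be any of {1, 2, 3, 4}.
E[D | D ≤ 4] = (1 + 2 + 3 + 4) / 4 = 5/2.

5/2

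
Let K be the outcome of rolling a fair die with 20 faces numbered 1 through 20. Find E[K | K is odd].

10

Given K is odd, K is equally likely to be any of {1, 3, 5, 7, 9, 11, 13, 15, 17, 19}.
E[K | K is odd] = (1 + 3 + 5 + 7 + 9 + 11 + 13 + 15 + 17 + 19) / 10 = 10.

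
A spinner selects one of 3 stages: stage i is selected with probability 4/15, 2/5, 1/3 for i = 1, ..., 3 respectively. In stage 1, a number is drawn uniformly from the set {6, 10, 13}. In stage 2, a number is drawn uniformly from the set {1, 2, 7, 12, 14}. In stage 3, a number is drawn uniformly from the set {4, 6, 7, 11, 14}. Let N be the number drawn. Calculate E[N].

1858/225

E[N | stage 1] = (6+10+13)/3 = 29/3.
E[N | stage 2] = (1+2+7+12+14)/5 = 36/5.
E[N | stage 3] = (4+6+7+11+14)/5 = 42/5.
E[N] = (4/15)·(29/3) + (2/5)·(36/5) + (1/3)·(42/5) = 1858/225.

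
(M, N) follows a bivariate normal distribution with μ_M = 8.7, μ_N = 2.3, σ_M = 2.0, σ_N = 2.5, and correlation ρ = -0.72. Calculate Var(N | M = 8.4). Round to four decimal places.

The conditional variance in a bivariate normal is σ_N²(1 − ρ²), independent of x.
Var(N | M=8.4) = (2.5)²·(1 − (-0.72)²) = 6.25·0.4816 = 3.0100.

3.0100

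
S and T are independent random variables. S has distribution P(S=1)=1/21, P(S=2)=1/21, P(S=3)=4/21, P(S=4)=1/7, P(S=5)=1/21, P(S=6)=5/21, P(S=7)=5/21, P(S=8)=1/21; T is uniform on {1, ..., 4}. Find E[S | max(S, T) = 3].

P(max(S, T) = 3) = 1/6.
Summing S·P(x,y) over outcomes with max(S, T) = 3 gives 13/28.
E[S | max(S, T) = 3] = (13/28) / (1/6) = 39/14.

39/14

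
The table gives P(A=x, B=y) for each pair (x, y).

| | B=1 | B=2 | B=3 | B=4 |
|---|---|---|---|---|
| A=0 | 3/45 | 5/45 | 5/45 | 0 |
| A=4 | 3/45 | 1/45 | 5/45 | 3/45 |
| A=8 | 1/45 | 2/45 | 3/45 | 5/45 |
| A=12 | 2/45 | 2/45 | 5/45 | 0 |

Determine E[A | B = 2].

22/5

P(B = 2) = 2/9.
Σ A·P over the event = 0·(5/45) + 4·(1/45) + 8·(2/45) + 12·(2/45) = 44/45.
E[A | B = 2] = (44/45) / (2/9) = 22/5.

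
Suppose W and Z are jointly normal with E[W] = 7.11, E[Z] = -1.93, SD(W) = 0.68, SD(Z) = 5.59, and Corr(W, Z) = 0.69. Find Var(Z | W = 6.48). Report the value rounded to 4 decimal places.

Var(Z | W=x) = (1 − ρ²)·σ_Z².
Var(Z | W=6.48) = (5.59)²·(1 − (0.69)²) = 31.2481·0.5239 = 16.3709.

16.3709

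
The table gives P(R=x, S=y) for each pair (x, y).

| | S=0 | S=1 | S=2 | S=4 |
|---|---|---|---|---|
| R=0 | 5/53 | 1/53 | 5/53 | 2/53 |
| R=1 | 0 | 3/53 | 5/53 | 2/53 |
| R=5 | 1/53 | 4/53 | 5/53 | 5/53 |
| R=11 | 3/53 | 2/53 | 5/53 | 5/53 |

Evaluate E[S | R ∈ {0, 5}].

53/28

P(R ∈ {0, 5}) = 28/53.
Σ S·P over the event = 0·(5/53) + 1·(1/53) + 2·(5/53) + 4·(2/53) + 0·(1/53) + 1·(4/53) + 2·(5/53) + 4·(5/53) = 1.
E[S | R ∈ {0, 5}] = (1) / (28/53) = 53/28.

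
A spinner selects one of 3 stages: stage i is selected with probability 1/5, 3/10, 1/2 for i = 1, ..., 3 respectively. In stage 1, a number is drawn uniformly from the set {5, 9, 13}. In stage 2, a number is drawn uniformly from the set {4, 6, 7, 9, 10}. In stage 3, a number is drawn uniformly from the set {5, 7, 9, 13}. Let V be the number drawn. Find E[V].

821/100

E[V | stage 1] = (5+9+13)/3 = 9.
E[V | stage 2] = (4+6+7+9+10)/5 = 36/5.
E[V | stage 3] = (5+7+9+13)/4 = 17/2.
E[V] = (1/5)·(9) + (3/10)·(36/5) + (1/2)·(17/2) = 821/100.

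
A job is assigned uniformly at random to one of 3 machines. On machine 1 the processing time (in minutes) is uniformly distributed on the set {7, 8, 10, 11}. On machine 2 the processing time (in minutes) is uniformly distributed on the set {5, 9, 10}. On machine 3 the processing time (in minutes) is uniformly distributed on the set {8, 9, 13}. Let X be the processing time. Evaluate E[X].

E[X | machine 1] = (7+8+10+11)/4 = 9.
E[X | machine 2] = (5+9+10)/3 = 8.
E[X | machine 3] = (8+9+13)/3 = 10.
By the law of total expectation,
E[X] = (1/3)·(9) + (1/3)·(8) + (1/3)·(10) = 9.

9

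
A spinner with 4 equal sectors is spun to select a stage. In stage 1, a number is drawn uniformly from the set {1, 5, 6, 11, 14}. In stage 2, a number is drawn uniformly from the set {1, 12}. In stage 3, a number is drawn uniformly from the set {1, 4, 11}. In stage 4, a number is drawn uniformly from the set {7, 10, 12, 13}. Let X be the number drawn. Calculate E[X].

E[X | stage 1] = (1+5+6+11+14)/5 = 37/5.
E[X | stage 2] = (1+12)/2 = 13/2.
E[X | stage 3] = (1+4+11)/3 = 16/3.
E[X | stage 4] = (7+10+12+13)/4 = 21/2.
E[X] = (1/4)·(37/5) + (1/4)·(13/2) + (1/4)·(16/3) + (1/4)·(21/2) = 223/30.

223/30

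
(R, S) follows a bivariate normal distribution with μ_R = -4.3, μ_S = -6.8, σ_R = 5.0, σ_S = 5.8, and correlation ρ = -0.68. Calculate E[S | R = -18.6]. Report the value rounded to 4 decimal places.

E[S | R=x] = μ_S + ρ(σ_S/σ_R)(x − μ_R) for jointly normal variables.
E[S | R=-18.6] = -6.8 + (-0.68)·(5.8/5.0)·(-18.6 − (-4.3)) = -6.8 + (-0.7888)·(-14.3) = 4.4798.

4.4798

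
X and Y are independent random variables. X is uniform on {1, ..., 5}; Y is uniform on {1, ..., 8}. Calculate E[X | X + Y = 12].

9/2

Outcomes with X + Y = 12: (4,8), (5,7), each with probability 1/40.
E[X | X + Y = 12] = (4 + 5) / 2 = 9/2.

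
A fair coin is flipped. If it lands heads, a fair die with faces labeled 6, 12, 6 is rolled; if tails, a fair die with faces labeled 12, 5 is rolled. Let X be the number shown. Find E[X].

E[X | heads] = (6+12+6)/3 = 8.
E[X | tails] = (12+5)/2 = 17/2.
E[X] = (1/2)·(8) + (1/2)·(17/2) = 33/4.

33/4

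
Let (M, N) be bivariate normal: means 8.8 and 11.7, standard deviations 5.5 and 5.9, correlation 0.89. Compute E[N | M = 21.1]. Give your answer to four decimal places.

23.4431

The regression of N on M has slope ρ·σ_N/σ_M and passes through (μ_M, μ_N).
E[N | M=21.1] = 11.7 + (0.89)·(5.9/5.5)·(21.1 − (8.8)) = 11.7 + (0.954727)·(12.3) = 23.4431.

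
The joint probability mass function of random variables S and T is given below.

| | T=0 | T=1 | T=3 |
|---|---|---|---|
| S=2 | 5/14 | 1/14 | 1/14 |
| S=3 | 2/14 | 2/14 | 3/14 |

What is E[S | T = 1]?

8/3

P(T = 1) = 3/14.
Σ S·P over the event = 2·(1/14) + 3·(2/14) = 4/7.
E[S | T = 1] = (4/7) / (3/14) = 8/3.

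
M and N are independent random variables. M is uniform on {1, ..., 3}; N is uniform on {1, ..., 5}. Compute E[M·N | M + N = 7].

P(M + N = 7) = 2/15.
Summing MN·P(x,y) over outcomes with M + N = 7 gives 22/15.
E[M·N | M + N = 7] = (22/15) / (2/15) = 11.

11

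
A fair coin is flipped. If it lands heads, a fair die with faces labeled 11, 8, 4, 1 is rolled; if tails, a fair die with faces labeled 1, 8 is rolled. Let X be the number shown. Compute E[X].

E[X | heads] = (11+8+4+1)/4 = 6.
E[X | tails] = (1+8)/2 = 9/2.
E[X] = (1/2)·(6) + (1/2)·(9/2) = 21/4.

21/4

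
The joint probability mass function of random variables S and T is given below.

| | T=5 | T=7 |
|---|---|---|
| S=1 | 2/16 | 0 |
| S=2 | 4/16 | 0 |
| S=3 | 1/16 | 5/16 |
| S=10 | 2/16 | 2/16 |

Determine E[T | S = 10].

6

P(S = 10) = 1/4.
Σ T·P over the event = 5·(2/16) + 7·(2/16) = 3/2.
E[T | S = 10] = (3/2) / (1/4) = 6.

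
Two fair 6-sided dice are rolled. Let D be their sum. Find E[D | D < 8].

P(D < 8) = 7/12.
Σ over the event: 2·1/36 + 3·1/18 + 4·1/12 + 5·1/9 + 6·5/36 + 7·1/6 = 28/9.
E[D | D < 8] = (28/9) / (7/12) = 16/3.

16/3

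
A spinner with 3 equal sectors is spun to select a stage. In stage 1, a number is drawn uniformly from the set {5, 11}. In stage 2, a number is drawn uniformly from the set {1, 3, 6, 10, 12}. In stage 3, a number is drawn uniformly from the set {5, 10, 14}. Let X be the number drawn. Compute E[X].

E[X | stage 1] = (5+11)/2 = 8.
E[X | stage 2] = (1+3+6+10+12)/5 = 32/5.
E[X | stage 3] = (5+10+14)/3 = 29/3.
E[X] = (1/3)·(8) + (1/3)·(32/5) + (1/3)·(29/3) = 361/45.

361/45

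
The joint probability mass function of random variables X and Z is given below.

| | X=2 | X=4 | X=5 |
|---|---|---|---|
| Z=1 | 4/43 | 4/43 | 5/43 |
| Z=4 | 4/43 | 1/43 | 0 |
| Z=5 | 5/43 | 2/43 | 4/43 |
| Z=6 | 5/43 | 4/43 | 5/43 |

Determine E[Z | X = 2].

25/6

P(X = 2) = 18/43.
Σ Z·P over the event = 1·(4/43) + 4·(4/43) + 5·(5/43) + 6·(5/43) = 75/43.
E[Z | X = 2] = (75/43) / (18/43) = 25/6.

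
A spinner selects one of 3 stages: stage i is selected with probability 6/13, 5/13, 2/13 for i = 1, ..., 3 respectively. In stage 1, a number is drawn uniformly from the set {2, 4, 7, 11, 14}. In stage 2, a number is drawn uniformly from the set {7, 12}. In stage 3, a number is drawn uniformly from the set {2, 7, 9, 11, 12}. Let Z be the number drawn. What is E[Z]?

E[Z | stage 1] = (2+4+7+11+14)/5 = 38/5.
E[Z | stage 2] = (7+12)/2 = 19/2.
E[Z | stage 3] = (2+7+9+11+12)/5 = 41/5.
By the law of total expectation,
E[Z] = (6/13)·(38/5) + (5/13)·(19/2) + (2/13)·(41/5) = 219/26.

219/26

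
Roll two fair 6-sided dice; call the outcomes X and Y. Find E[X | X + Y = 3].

P(X + Y = 3) = 1/18.
Summing X·P(x,y) over outcomes with X + Y = 3 gives 1/12.
E[X | X + Y = 3] = (1/12) / (1/18) = 3/2.

3/2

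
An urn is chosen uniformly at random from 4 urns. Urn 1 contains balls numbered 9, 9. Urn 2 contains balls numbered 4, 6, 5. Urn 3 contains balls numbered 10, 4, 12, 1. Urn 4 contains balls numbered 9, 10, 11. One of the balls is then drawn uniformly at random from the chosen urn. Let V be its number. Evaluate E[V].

E[V | urn 1] = (9+9)/2 = 9.
E[V | urn 2] = (4+6+5)/3 = 5.
E[V | urn 3] = (10+4+12+1)/4 = 27/4.
E[V | urn 4] = (9+10+11)/3 = 10.
E[V] = (1/4)·(9) + (1/4)·(5) + (1/4)·(27/4) + (1/4)·(10) = 123/16.

123/16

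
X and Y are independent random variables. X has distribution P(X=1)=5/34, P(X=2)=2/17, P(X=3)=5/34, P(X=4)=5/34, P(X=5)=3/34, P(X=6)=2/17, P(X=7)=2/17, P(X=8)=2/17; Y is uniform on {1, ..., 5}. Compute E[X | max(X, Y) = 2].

21/13

P(max(X, Y) = 2) = 13/170.
Summing X·P(x,y) over outcomes with max(X, Y) = 2 gives 21/170.
E[X | max(X, Y) = 2] = (21/170) / (13/170) = 21/13.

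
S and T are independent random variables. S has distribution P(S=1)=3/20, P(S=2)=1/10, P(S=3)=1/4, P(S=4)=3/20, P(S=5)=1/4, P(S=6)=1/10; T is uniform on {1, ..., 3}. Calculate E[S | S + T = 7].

P(S + T = 7) = 1/6.
Summing S·P(x,y) over outcomes with S + T = 7 gives 49/60.
E[S | S + T = 7] = (49/60) / (1/6) = 49/10.

49/10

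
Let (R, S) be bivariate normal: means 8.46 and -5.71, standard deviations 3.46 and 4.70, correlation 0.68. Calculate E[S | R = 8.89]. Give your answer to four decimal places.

E[S | R=x] = μ_S + ρ(σ_S/σ_R)(x − μ_R) for jointly normal variables.
E[S | R=8.89] = -5.71 + (0.68)·(4.70/3.46)·(8.89 − (8.46)) = -5.71 + (0.9237)·(0.43) = -5.3128.

-5.3128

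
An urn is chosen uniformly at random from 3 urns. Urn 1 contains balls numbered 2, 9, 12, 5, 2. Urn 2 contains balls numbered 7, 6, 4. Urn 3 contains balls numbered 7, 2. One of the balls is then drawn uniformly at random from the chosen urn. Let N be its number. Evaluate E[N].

E[N | urn 1] = (2+9+12+5+2)/5 = 6.
E[N | urn 2] = (7+6+4)/3 = 17/3.
E[N | urn 3] = (7+2)/2 = 9/2.
By the law of total expectation,
E[N] = (1/3)·(6) + (1/3)·(17/3) + (1/3)·(9/2) = 97/18.

97/18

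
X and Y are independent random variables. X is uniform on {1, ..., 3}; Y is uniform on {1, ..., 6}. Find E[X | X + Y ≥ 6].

P(X + Y ≥ 6) = 1/2.
Summing X·P(x,y) over outcomes with X + Y ≥ 6 gives 10/9.
E[X | X + Y ≥ 6] = (10/9) / (1/2) = 20/9.

20/9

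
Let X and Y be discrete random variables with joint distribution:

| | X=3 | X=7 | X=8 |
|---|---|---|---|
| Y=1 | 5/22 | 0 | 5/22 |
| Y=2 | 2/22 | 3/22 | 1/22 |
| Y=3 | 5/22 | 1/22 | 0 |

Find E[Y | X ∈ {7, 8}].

8/5

P(X ∈ {7, 8}) = 5/11.
Σ Y·P over the event = 2·(3/22) + 3·(1/22) + 1·(5/22) + 2·(1/22) = 8/11.
E[Y | X ∈ {7, 8}] = (8/11) / (5/11) = 8/5.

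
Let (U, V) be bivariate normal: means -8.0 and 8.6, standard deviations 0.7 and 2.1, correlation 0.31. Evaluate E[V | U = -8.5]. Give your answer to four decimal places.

8.1350

E[V | U=x] = μ_V + ρ(σ_V/σ_U)(x − μ_U) for jointly normal variables.
E[V | U=-8.5] = 8.6 + (0.31)·(2.1/0.7)·(-8.5 − (-8.0)) = 8.6 + (0.93)·(-0.5) = 8.1350.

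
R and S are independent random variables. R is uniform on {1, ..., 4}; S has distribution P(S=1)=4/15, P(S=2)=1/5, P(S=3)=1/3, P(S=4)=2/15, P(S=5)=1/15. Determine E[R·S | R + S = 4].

13/4

P(R + S = 4) = 1/5.
Summing RS·P(x,y) over outcomes with R + S = 4 gives 13/20.
E[R·S | R + S = 4] = (13/20) / (1/5) = 13/4.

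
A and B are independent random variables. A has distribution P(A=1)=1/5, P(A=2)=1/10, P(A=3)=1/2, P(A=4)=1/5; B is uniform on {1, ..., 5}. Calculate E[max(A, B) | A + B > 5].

P(A + B > 5) = 27/50.
Summing max(A,B)·P(x,y) over outcomes with A + B > 5 gives 113/50.
E[max(A, B) | A + B > 5] = (113/50) / (27/50) = 113/27.

113/27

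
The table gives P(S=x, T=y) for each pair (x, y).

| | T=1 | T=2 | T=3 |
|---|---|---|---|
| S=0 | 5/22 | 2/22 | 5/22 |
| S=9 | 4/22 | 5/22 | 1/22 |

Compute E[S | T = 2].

P(T = 2) = 7/22.
Σ S·P over the event = 0·(2/22) + 9·(5/22) = 45/22.
E[S | T = 2] = (45/22) / (7/22) = 45/7.

45/7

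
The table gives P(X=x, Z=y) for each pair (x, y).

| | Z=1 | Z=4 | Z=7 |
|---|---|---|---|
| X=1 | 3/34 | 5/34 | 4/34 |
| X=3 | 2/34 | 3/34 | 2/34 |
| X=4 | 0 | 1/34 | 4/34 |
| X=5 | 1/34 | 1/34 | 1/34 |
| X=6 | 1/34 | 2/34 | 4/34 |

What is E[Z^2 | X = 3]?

148/7

P(X = 3) = 7/34.
Summing Z^2·P(X=x,Z=y) over the conditioning event gives 74/17.
E[Z^2 | X = 3] = (74/17) / (7/34) = 148/7.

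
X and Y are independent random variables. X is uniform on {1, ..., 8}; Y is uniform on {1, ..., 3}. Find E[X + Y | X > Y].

P(X > Y) = 3/4.
Summing (X+Y)·P(x,y) over outcomes with X > Y gives 11/2.
E[X + Y | X > Y] = (11/2) / (3/4) = 22/3.

22/3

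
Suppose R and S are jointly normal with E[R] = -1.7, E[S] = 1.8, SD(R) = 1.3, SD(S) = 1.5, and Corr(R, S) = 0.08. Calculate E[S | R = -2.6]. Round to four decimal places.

1.7169

E[S | R=x] = μ_S + ρ(σ_S/σ_R)(x − μ_R) for jointly normal variables.
E[S | R=-2.6] = 1.8 + (0.08)·(1.5/1.3)·(-2.6 − (-1.7)) = 1.8 + (0.092308)·(-0.9) = 1.7169.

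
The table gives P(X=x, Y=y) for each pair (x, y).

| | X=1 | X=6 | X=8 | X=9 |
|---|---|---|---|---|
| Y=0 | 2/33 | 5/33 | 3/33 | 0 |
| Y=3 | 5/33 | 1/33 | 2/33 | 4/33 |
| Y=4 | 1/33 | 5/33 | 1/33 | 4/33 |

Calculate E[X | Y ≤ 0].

P(Y ≤ 0) = 10/33.
Summing X·P(X=x,Y=y) over the conditioning event gives 56/33.
E[X | Y ≤ 0] = (56/33) / (10/33) = 28/5.

28/5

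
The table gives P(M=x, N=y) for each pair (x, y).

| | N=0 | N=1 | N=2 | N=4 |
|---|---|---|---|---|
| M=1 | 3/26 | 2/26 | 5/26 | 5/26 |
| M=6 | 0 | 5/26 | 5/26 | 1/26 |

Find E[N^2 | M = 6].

P(M = 6) = 11/26.
Σ N^2·P over the event = 1·(5/26) + 4·(5/26) + 16·(1/26) = 41/26.
E[N^2 | M = 6] = (41/26) / (11/26) = 41/11.

41/11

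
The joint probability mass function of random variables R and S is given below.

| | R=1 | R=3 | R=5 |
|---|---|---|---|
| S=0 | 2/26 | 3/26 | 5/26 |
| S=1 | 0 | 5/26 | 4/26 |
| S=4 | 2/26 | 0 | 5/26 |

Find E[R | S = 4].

27/7

P(S = 4) = 7/26.
Σ R·P over the event = 1·(2/26) + 5·(5/26) = 27/26.
E[R | S = 4] = (27/26) / (7/26) = 27/7.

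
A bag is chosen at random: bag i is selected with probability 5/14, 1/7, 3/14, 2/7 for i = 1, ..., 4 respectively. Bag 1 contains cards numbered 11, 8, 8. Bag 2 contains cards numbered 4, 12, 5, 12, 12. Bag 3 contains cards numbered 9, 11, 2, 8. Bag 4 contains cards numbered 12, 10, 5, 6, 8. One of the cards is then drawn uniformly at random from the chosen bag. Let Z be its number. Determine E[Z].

E[Z | bag 1] = (11+8+8)/3 = 9.
E[Z | bag 2] = (4+12+5+12+12)/5 = 9.
E[Z | bag 3] = (9+11+2+8)/4 = 15/2.
E[Z | bag 4] = (12+10+5+6+8)/5 = 41/5.
By the law of total expectation,
E[Z] = (5/14)·(9) + (1/7)·(9) + (3/14)·(15/2) + (2/7)·(41/5) = 169/20.

169/20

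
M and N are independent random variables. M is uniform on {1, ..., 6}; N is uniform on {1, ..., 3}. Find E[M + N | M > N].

P(M > N) = 2/3.
Summing (M+N)·P(x,y) over outcomes with M > N gives 25/6.
E[M + N | M > N] = (25/6) / (2/3) = 25/4.

25/4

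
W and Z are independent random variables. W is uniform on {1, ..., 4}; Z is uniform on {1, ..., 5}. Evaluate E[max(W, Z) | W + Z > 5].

43/10

Outcomes with W + Z > 5: (1,5), (2,4), (2,5), (3,3), (3,4), (3,5), (4,2), (4,3), (4,4), (4,5), each with probability 1/20.
E[max(W, Z) | W + Z > 5] = (5 + 4 + 5 + 3 + 4 + 5 + 4 + 4 + 4 + 5) / 10 = 43/10.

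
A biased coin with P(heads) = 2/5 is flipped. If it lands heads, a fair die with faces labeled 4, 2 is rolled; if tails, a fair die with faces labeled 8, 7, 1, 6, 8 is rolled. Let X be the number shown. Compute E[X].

24/5

E[X | heads] = (4+2)/2 = 3.
E[X | tails] = (8+7+1+6+8)/5 = 6.
By the law of total expectation,
E[X] = (2/5)·(3) + (3/5)·(6) = 24/5.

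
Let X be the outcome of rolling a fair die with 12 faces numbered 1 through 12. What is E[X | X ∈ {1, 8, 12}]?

P(X ∈ {1, 8, 12}) = 1/4.
Σ over the event: 1·1/12 + 8·1/12 + 12·1/12 = 7/4.
E[X | X ∈ {1, 8, 12}] = (7/4) / (1/4) = 7.

7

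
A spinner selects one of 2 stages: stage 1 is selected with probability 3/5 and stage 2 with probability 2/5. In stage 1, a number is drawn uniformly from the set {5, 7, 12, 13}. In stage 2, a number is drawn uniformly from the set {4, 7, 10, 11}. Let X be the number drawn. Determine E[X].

35/4

E[X | stage 1] = (5+7+12+13)/4 = 37/4.
E[X | stage 2] = (4+7+10+11)/4 = 8.
By the law of total expectation,
E[X] = (3/5)·(37/4) + (2/5)·(8) = 35/4.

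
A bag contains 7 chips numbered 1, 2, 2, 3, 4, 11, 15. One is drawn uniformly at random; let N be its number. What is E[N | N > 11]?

P(N > 11) = 1/7.
Σ over the event: 15·1/7 = 15/7.
E[N | N > 11] = (15/7) / (1/7) = 15.

15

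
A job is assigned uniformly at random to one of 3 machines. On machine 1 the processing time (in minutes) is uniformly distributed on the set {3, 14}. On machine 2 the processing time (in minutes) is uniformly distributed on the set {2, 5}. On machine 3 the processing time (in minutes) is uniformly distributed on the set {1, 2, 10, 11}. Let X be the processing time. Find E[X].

6

E[X | machine 1] = (3+14)/2 = 17/2.
E[X | machine 2] = (2+5)/2 = 7/2.
E[X | machine 3] = (1+2+10+11)/4 = 6.
By the law of total expectation,
E[X] = (1/3)·(17/2) + (1/3)·(7/2) + (1/3)·(6) = 6.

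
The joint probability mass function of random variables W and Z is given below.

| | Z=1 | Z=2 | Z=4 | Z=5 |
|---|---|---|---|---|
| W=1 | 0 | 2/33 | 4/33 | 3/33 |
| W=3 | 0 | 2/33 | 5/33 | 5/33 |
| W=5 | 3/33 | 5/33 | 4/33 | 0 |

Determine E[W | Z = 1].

5

P(Z = 1) = 1/11.
Σ W·P over the event = 5·(3/33) = 5/11.
E[W | Z = 1] = (5/11) / (1/11) = 5.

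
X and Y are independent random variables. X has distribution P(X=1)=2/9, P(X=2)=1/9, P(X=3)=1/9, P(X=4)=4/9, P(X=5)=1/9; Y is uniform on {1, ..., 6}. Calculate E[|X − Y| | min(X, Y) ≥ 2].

48/35

P(min(X, Y) ≥ 2) = 35/54.
Summing |X−Y|·P(x,y) over outcomes with min(X, Y) ≥ 2 gives 8/9.
E[|X − Y| | min(X, Y) ≥ 2] = (8/9) / (35/54) = 48/35.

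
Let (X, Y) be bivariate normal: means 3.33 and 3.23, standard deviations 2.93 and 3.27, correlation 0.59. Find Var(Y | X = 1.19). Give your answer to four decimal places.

For a bivariate normal, Var(Y | X=x) = σ_Y²(1 − ρ²).
Var(Y | X=1.19) = (3.27)²·(1 − (0.59)²) = 10.6929·0.6519 = 6.9707.

6.9707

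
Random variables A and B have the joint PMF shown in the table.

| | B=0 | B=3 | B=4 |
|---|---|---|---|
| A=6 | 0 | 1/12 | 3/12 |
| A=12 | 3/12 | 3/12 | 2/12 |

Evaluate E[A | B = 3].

P(B = 3) = 1/3.
Summing A·P(A=x,B=y) over the conditioning event gives 7/2.
E[A | B = 3] = (7/2) / (1/3) = 21/2.

21/2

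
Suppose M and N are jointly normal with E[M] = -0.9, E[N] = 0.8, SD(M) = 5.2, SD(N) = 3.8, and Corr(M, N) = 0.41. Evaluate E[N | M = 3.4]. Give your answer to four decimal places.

E[N | M=x] = μ_N + ρ(σ_N/σ_M)(x − μ_M) for jointly normal variables.
E[N | M=3.4] = 0.8 + (0.41)·(3.8/5.2)·(3.4 − (-0.9)) = 0.8 + (0.299615)·(4.3) = 2.0883.

2.0883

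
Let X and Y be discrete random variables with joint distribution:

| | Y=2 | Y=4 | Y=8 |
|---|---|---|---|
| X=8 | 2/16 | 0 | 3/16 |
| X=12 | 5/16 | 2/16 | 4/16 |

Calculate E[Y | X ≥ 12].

50/11

P(X ≥ 12) = 11/16.
Σ Y·P over the event = 2·(5/16) + 4·(2/16) + 8·(4/16) = 25/8.
E[Y | X ≥ 12] = (25/8) / (11/16) = 50/11.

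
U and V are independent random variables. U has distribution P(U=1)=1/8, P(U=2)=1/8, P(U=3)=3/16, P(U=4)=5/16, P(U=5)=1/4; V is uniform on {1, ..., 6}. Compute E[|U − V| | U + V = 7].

P(U + V = 7) = 1/6.
Summing |U−V|·P(x,y) over outcomes with U + V = 7 gives 3/8.
E[|U − V| | U + V = 7] = (3/8) / (1/6) = 9/4.

9/4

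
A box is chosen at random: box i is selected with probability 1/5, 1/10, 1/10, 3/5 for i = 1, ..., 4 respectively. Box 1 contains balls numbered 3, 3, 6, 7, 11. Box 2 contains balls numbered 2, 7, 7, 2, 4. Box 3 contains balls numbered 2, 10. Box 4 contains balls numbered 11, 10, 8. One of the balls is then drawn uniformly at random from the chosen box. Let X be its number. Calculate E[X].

E[X | box 1] = (3+3+6+7+11)/5 = 6.
E[X | box 2] = (2+7+7+2+4)/5 = 22/5.
E[X | box 3] = (2+10)/2 = 6.
E[X | box 4] = (11+10+8)/3 = 29/3.
By the law of total expectation,
E[X] = (1/5)·(6) + (1/10)·(22/5) + (1/10)·(6) + (3/5)·(29/3) = 201/25.

201/25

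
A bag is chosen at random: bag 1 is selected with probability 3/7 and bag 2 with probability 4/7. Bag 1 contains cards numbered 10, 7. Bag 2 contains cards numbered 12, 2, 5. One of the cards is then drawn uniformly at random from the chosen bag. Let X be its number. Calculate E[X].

305/42

E[X | bag 1] = (10+7)/2 = 17/2.
E[X | bag 2] = (12+2+5)/3 = 19/3.
By the law of total expectation,
E[X] = (3/7)·(17/2) + (4/7)·(19/3) = 305/42.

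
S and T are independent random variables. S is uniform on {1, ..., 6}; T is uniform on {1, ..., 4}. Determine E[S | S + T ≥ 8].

16/3

Outcomes with S + T ≥ 8: (4,4), (5,3), (5,4), (6,2), (6,3), (6,4), each with probability 1/24.
E[S | S + T ≥ 8] = (4 + 5 + 5 + 6 + 6 + 6) / 6 = 16/3.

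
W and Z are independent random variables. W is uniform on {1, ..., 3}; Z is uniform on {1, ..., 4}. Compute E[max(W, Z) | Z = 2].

7/3

Outcomes with Z = 2: (1,2), (2,2), (3,2), each with probability 1/12.
E[max(W, Z) | Z = 2] = (2 + 2 + 3) / 3 = 7/3.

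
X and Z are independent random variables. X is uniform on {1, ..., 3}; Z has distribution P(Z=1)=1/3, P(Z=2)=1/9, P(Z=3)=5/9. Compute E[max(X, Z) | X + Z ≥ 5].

3

P(X + Z ≥ 5) = 11/27.
Summing max(X,Z)·P(x,y) over outcomes with X + Z ≥ 5 gives 11/9.
E[max(X, Z) | X + Z ≥ 5] = (11/9) / (11/27) = 3.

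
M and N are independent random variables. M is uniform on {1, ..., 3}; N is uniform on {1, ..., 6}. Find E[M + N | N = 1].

P(N = 1) = 1/6.
Summing (M+N)·P(x,y) over outcomes with N = 1 gives 1/2.
E[M + N | N = 1] = (1/2) / (1/6) = 3.

3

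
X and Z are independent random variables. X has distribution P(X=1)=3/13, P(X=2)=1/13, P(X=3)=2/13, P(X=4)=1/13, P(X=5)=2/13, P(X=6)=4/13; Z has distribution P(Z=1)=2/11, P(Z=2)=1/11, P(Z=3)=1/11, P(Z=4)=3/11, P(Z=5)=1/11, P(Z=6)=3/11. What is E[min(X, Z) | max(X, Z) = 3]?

19/12

P(max(X, Z) = 3) = 12/143.
Summing min(X,Z)·P(x,y) over outcomes with max(X, Z) = 3 gives 19/143.
E[min(X, Z) | max(X, Z) = 3] = (19/143) / (12/143) = 19/12.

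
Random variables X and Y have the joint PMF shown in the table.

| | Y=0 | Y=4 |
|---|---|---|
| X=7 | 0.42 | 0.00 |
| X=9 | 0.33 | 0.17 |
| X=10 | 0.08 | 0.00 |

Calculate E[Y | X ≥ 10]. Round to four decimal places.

P(X ≥ 10) = 0.08.
Σ Y·P over the event = 0·(0.08) = 0.00.
E[Y | X ≥ 10] = (0.00) / (0.08) = 0.0000.

0.0000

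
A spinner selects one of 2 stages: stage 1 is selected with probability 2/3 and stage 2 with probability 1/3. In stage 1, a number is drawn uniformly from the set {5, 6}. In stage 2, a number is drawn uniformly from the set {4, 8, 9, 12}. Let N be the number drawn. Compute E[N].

E[N | stage 1] = (5+6)/2 = 11/2.
E[N | stage 2] = (4+8+9+12)/4 = 33/4.
E[N] = (2/3)·(11/2) + (1/3)·(33/4) = 77/12.

77/12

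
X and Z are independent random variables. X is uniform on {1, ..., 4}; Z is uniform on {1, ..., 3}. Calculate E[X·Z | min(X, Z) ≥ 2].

Outcomes with min(X, Z) ≥ 2: (2,2), (2,3), (3,2), (3,3), (4,2), (4,3), each with probability 1/12.
E[X·Z | min(X, Z) ≥ 2] = (4 + 6 + 6 + 9 + 8 + 12) / 6 = 15/2.

15/2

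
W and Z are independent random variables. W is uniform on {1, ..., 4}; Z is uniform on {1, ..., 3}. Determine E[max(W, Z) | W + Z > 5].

11/3

Outcomes with W + Z > 5: (3,3), (4,2), (4,3), each with probability 1/12.
E[max(W, Z) | W + Z > 5] = (3 + 4 + 4) / 3 = 11/3.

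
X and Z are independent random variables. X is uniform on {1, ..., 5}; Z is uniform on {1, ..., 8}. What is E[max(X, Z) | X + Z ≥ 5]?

P(X + Z ≥ 5) = 17/20.
Summing max(X,Z)·P(x,y) over outcomes with X + Z ≥ 5 gives 187/40.
E[max(X, Z) | X + Z ≥ 5] = (187/40) / (17/20) = 11/2.

11/2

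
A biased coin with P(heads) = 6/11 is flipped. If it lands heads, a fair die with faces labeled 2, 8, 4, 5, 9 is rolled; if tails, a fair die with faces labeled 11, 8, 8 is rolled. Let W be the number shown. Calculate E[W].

E[W | heads] = (2+8+4+5+9)/5 = 28/5.
E[W | tails] = (11+8+8)/3 = 9.
E[W] = (6/11)·(28/5) + (5/11)·(9) = 393/55.

393/55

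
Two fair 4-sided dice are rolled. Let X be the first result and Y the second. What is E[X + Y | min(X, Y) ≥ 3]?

7

Outcomes with min(X, Y) ≥ 3: (3,3), (3,4), (4,3), (4,4), each with probability 1/16.
E[X + Y | min(X, Y) ≥ 3] = (6 + 7 + 7 + 8) / 4 = 7.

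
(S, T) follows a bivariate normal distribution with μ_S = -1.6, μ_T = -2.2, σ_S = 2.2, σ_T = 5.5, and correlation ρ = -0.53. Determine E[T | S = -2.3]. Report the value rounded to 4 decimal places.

The regression of T on S has slope ρ·σ_T/σ_S and passes through (μ_S, μ_T).
E[T | S=-2.3] = -2.2 + (-0.53)·(5.5/2.2)·(-2.3 − (-1.6)) = -2.2 + (-1.325)·(-0.7) = -1.2725.

-1.2725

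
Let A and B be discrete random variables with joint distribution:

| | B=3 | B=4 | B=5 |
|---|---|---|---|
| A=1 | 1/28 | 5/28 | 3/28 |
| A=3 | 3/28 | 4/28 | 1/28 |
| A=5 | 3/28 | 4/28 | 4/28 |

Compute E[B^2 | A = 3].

P(A = 3) = 2/7.
Summing B^2·P(A=x,B=y) over the conditioning event gives 29/7.
E[B^2 | A = 3] = (29/7) / (2/7) = 29/2.

29/2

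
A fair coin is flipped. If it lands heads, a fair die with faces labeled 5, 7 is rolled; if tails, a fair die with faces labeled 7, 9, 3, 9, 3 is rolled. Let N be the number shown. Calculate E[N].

61/10

E[N | heads] = (5+7)/2 = 6.
E[N | tails] = (7+9+3+9+3)/5 = 31/5.
By the law of total expectation,
E[N] = (1/2)·(6) + (1/2)·(31/5) = 61/10.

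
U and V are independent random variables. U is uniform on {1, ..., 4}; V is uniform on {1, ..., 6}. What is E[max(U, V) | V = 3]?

Outcomes with V = 3: (1,3), (2,3), (3,3), (4,3), each with probability 1/24.
E[max(U, V) | V = 3] = (3 + 3 + 3 + 4) / 4 = 13/4.

13/4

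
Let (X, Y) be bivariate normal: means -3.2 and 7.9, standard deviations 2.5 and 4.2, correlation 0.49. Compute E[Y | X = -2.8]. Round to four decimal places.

The regression of Y on X has slope ρ·σ_Y/σ_X and passes through (μ_X, μ_Y).
E[Y | X=-2.8] = 7.9 + (0.49)·(4.2/2.5)·(-2.8 − (-3.2)) = 7.9 + (0.8232)·(0.4) = 8.2293.

8.2293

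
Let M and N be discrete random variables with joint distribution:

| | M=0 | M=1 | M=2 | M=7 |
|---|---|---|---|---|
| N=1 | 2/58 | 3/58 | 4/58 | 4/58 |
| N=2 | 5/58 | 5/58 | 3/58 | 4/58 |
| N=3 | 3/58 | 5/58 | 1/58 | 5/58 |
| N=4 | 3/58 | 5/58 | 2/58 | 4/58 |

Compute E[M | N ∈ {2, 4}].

76/31

P(N ∈ {2, 4}) = 31/58.
Σ M·P over the event = 0·(5/58) + 0·(3/58) + 1·(5/58) + 1·(5/58) + 2·(3/58) + 2·(2/58) + 7·(4/58) + 7·(4/58) = 38/29.
E[M | N ∈ {2, 4}] = (38/29) / (31/58) = 76/31.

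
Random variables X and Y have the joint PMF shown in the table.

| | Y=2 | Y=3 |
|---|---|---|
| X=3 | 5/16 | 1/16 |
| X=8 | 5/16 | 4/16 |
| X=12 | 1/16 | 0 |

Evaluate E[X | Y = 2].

P(Y = 2) = 11/16.
Σ X·P over the event = 3·(5/16) + 8·(5/16) + 12·(1/16) = 67/16.
E[X | Y = 2] = (67/16) / (11/16) = 67/11.

67/11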